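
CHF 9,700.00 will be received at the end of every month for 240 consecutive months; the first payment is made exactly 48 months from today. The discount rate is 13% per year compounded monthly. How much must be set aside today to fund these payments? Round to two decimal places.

CHF 498,956.06

Ordinary annuity of 240 payments, first payment at period 48.
Periodic rate r = 0.13/12 per month; n is counted in months.
The ordinary-annuity PV formula values the stream one period before the first payment (period 47); discount that back 47 periods:
PV₀ = 9,700 × [1 − (1+r)^−240] / r × (1+r)^−47 = CHF 498,956.06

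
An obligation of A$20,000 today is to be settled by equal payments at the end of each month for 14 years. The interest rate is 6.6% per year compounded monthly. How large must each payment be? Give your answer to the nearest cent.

Level ordinary annuity; solve PV = PMT × [(1 − (1+r)^−n)/r] for PMT.
Periodic rate r = 0.066/12 per month; n is counted in months.
With n = 168: PMT = 20,000 / ([(1 − (1+r)^−n)/r]) = A$182.70

A$182.70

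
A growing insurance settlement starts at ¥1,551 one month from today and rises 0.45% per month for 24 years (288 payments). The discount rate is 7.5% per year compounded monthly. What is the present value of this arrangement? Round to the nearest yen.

¥349,428

Periodic rate r = 0.075/12 per month; n is counted in months.
Growing ordinary annuity: PV = PMT₁ × [1 − ((1+g)/(1+r))^n] / (r − g) = 1,551 × [1 − ((1+0.0045)/(1+r))^288] / (r − 0.0045) = ¥349,428.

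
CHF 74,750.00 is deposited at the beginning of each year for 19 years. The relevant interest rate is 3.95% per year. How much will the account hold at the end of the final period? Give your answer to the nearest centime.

This is an annuity due: 19 deposits of CHF 74,750.00 at the beginning of each year.
Periodic rate r = 0.0395 per year.
FV = PMT × [((1+r)^n − 1)/r] × (1+r) = 74,750 × [(1+r)^19 − 1] / r × (1+r) = CHF 2,139,648.92

CHF 2,139,648.92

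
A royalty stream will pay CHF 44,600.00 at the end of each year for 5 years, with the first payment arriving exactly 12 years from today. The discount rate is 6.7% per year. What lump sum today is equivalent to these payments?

CHF 90,329.13

Ordinary annuity of 5 payments, first payment at period 12.
Periodic rate r = 0.067 per year.
The ordinary-annuity PV formula values the stream one period before the first payment (period 11); discount that back 11 periods:
PV₀ = 44,600 × [1 − (1+r)^−5] / r × (1+r)^−11 = CHF 90,329.13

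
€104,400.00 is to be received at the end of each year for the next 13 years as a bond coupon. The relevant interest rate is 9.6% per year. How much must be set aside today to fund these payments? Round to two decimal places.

This is an ordinary annuity: 13 payments of €104,400.00 at the end of each year.
Periodic rate r = 0.096 per year.
PV = PMT × [(1 − (1+r)^−n)/r] = 104,400 × [1 − (1+r)^−13] / r = €757,212.56

€757,212.56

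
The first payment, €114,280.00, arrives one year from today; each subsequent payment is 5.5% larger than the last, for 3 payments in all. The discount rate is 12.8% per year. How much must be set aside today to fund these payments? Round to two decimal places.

Periodic rate r = 0.128 per year.
Growing ordinary annuity: PV = PMT₁ × [1 − ((1+g)/(1+r))^n] / (r − g) = 114,280 × [1 − ((1+0.055)/(1+r))^3] / (r − 0.055) = €284,690.86.

€284,690.86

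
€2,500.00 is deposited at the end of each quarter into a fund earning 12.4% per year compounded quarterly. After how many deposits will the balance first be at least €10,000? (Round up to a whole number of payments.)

4 payments

Periodic rate r = 0.124/4 per quarter; n is counted in quarters.
Ordinary annuity FV: 10,000 = 2,500 × [((1+r)^n − 1)/r].
(1+r)^n = 1 + 10,000 × r / 2,500, so n = ln(1 + 10,000·r/2,500) / ln(1+r) = 3.83.
Round up to a whole number of payments: n = 4.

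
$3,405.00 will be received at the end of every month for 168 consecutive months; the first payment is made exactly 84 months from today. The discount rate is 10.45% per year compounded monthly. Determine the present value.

$146,024.35

Ordinary annuity of 168 payments, first payment at period 84.
Periodic rate r = 0.1045/12 per month; n is counted in months.
The ordinary-annuity PV formula values the stream one period before the first payment (period 83); discount that back 83 periods:
PV₀ = 3,405 × [1 − (1+r)^−168] / r × (1+r)^−83 = $146,024.35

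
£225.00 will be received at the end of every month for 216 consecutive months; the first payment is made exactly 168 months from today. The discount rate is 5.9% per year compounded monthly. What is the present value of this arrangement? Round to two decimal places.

£13,180.44

Ordinary annuity of 216 payments, first payment at period 168.
Periodic rate r = 0.059/12 per month; n is counted in months.
The ordinary-annuity PV formula values the stream one period before the first payment (period 167); discount that back 167 periods:
PV₀ = 225 × [1 − (1+r)^−216] / r × (1+r)^−167 = £13,180.44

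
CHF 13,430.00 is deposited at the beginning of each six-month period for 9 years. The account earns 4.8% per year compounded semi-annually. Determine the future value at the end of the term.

This is an annuity due: 18 deposits of CHF 13,430.00 at the beginning of each six-month period.
Periodic rate r = 0.048/2 per half-year; n is counted in half-years.
FV = PMT × [((1+r)^n − 1)/r] × (1+r) = 13,430 × [(1+r)^18 − 1] / r × (1+r) = CHF 305,127.04

CHF 305,127.04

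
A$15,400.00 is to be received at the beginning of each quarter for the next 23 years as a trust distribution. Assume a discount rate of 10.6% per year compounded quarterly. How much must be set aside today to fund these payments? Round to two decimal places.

A$542,753.41

This is an annuity due: 92 payments of A$15,400.00 at the beginning of each quarter.
Periodic rate r = 0.106/4 per quarter; n is counted in quarters.
PV = PMT × [(1 − (1+r)^−n)/r] × (1+r) = 15,400 × [1 − (1+r)^−92] / r × (1+r) = A$542,753.41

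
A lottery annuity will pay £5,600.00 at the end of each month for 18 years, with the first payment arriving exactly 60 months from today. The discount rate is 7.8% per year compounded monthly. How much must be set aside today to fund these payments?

£442,804.27

Ordinary annuity of 216 payments, first payment at period 60.
Periodic rate r = 0.078/12 per month; n is counted in months.
The ordinary-annuity PV formula values the stream one period before the first payment (period 59); discount that back 59 periods:
PV₀ = 5,600 × [1 − (1+r)^−216] / r × (1+r)^−59 = £442,804.27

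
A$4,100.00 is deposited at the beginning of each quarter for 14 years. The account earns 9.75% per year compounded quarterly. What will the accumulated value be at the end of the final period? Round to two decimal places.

This is an annuity due: 56 deposits of A$4,100.00 at the beginning of each quarter.
Periodic rate r = 0.0975/4 per quarter; n is counted in quarters.
FV = PMT × [((1+r)^n − 1)/r] × (1+r) = 4,100 × [(1+r)^56 − 1] / r × (1+r) = A$491,438.82

A$491,438.82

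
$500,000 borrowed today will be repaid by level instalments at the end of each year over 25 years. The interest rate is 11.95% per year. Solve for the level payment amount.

Level ordinary annuity; solve PV = PMT × [(1 − (1+r)^−n)/r] for PMT.
Periodic rate r = 0.1195 per year.
With n = 25: PMT = 500,000 / ([(1 − (1+r)^−n)/r]) = $63,528.93

$63,528.93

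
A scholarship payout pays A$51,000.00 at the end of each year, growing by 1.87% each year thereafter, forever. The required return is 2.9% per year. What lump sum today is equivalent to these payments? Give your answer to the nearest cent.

A$4,951,456.31

Periodic rate r = 0.029 per year.
Growing perpetuity (Gordon): PV = PMT₁ / (r − g) = 51,000 / (r − 0.0187) = A$4,951,456.31.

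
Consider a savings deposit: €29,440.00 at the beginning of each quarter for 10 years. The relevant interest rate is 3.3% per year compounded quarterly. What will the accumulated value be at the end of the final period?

This is an annuity due: 40 deposits of €29,440.00 at the beginning of each quarter.
Periodic rate r = 0.033/4 per quarter; n is counted in quarters.
FV = PMT × [((1+r)^n − 1)/r] × (1+r) = 29,440 × [(1+r)^40 − 1] / r × (1+r) = €1,399,903.26

€1,399,903.26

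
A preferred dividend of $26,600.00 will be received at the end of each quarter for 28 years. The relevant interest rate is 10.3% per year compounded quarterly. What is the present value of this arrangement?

This is an ordinary annuity: 112 payments of $26,600.00 at the end of each quarter.
Periodic rate r = 0.103/4 per quarter; n is counted in quarters.
PV = PMT × [(1 − (1+r)^−n)/r] = 26,600 × [1 − (1+r)^−112] / r = $973,106.02

$973,106.02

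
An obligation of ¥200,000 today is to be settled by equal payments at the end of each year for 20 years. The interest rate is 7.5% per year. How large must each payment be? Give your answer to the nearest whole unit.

Level ordinary annuity; solve PV = PMT × [(1 − (1+r)^−n)/r] for PMT.
Periodic rate r = 0.075 per year.
With n = 20: PMT = 200,000 / ([(1 − (1+r)^−n)/r]) = ¥19,618

¥19,618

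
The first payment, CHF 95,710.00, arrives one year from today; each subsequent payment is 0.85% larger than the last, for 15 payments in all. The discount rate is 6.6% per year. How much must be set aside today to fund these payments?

CHF 939,969.11

Periodic rate r = 0.066 per year.
Growing ordinary annuity: PV = PMT₁ × [1 − ((1+g)/(1+r))^n] / (r − g) = 95,710 × [1 − ((1+0.0085)/(1+r))^15] / (r − 0.0085) = CHF 939,969.11.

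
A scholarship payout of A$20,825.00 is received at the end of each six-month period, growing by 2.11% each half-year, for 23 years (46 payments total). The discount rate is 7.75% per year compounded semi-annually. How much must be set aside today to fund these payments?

A$643,505.78

Periodic rate r = 0.0775/2 per half-year; n is counted in half-years.
Growing ordinary annuity: PV = PMT₁ × [1 − ((1+g)/(1+r))^n] / (r − g) = 20,825 × [1 − ((1+0.0211)/(1+r))^46] / (r − 0.0211) = A$643,505.78.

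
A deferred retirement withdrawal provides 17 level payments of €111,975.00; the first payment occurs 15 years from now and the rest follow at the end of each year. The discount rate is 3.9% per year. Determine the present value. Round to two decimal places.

Ordinary annuity of 17 payments, first payment at period 15.
Periodic rate r = 0.039 per year.
The ordinary-annuity PV formula values the stream one period before the first payment (period 14); discount that back 14 periods:
PV₀ = 111,975 × [1 − (1+r)^−17] / r × (1+r)^−14 = €803,551.78

€803,551.78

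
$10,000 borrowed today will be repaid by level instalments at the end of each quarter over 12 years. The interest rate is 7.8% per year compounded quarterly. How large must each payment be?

$322.71

Level ordinary annuity; solve PV = PMT × [(1 − (1+r)^−n)/r] for PMT.
Periodic rate r = 0.078/4 per quarter; n is counted in quarters.
With n = 48: PMT = 10,000 / ([(1 − (1+r)^−n)/r]) = $322.71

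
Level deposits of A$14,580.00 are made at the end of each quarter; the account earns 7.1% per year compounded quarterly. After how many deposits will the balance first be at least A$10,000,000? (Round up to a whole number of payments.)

147 payments

Periodic rate r = 0.071/4 per quarter; n is counted in quarters.
Ordinary annuity FV: 10,000,000 = 14,580 × [((1+r)^n − 1)/r].
(1+r)^n = 1 + 10,000,000 × r / 14,580, so n = ln(1 + 10,000,000·r/14,580) / ln(1+r) = 146.54.
Round up to a whole number of payments: n = 147.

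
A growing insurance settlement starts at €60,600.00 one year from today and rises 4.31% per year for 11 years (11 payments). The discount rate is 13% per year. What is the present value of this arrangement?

€408,168.54

Periodic rate r = 0.13 per year.
Growing ordinary annuity: PV = PMT₁ × [1 − ((1+g)/(1+r))^n] / (r − g) = 60,600 × [1 − ((1+0.0431)/(1+r))^11] / (r − 0.0431) = €408,168.54.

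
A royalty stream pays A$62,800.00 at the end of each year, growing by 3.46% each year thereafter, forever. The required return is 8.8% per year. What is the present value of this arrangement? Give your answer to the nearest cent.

A$1,176,029.96

Periodic rate r = 0.088 per year.
Growing perpetuity (Gordon): PV = PMT₁ / (r − g) = 62,800 / (r − 0.0346) = A$1,176,029.96.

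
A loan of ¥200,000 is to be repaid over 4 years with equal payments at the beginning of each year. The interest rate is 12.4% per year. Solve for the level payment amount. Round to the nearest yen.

Level annuity due; solve PV = PMT × [(1 − (1+r)^−n)/r] × (1+r) for PMT.
Periodic rate r = 0.124 per year.
With n = 4: PMT = 200,000 / ([(1 − (1+r)^−n)/r] × (1+r)) = ¥59,077

¥59,077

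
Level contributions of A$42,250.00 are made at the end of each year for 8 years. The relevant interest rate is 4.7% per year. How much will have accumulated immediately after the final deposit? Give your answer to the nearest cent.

A$399,146.37

This is an ordinary annuity: 8 deposits of A$42,250.00 at the end of each year.
Periodic rate r = 0.047 per year.
FV = PMT × [((1+r)^n − 1)/r] = 42,250 × [(1+r)^8 − 1] / r = A$399,146.37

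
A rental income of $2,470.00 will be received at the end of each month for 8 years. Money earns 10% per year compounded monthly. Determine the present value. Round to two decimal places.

This is an ordinary annuity: 96 payments of $2,470.00 at the end of each month.
Periodic rate r = 0.1/12 per month; n is counted in months.
PV = PMT × [(1 − (1+r)^−n)/r] = 2,470 × [1 − (1+r)^−96] / r = $162,776.68

$162,776.68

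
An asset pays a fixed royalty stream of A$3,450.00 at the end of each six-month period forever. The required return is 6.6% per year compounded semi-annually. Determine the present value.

A$104,545.45

Periodic rate r = 0.066/2 per half-year.
Level perpetuity: PV = PMT / r = 3,450 / (0.066/2) = A$104,545.45.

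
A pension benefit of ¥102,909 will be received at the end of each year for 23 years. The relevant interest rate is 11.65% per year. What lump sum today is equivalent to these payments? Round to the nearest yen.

This is an ordinary annuity: 23 payments of ¥102,909 at the end of each year.
Periodic rate r = 0.1165 per year.
PV = PMT × [(1 − (1+r)^−n)/r] = 102,909 × [1 − (1+r)^−23] / r = ¥813,294

¥813,294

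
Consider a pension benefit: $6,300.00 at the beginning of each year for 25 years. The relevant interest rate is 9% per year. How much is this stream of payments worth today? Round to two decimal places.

$67,451.65

This is an annuity due: 25 payments of $6,300.00 at the beginning of each year.
Periodic rate r = 0.09 per year.
PV = PMT × [(1 − (1+r)^−n)/r] × (1+r) = 6,300 × [1 − (1+r)^−25] / r × (1+r) = $67,451.65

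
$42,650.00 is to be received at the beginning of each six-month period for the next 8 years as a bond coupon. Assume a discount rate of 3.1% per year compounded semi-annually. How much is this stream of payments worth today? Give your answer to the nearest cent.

$609,579.94

This is an annuity due: 16 payments of $42,650.00 at the beginning of each six-month period.
Periodic rate r = 0.031/2 per half-year; n is counted in half-years.
PV = PMT × [(1 − (1+r)^−n)/r] × (1+r) = 42,650 × [1 − (1+r)^−16] / r × (1+r) = $609,579.94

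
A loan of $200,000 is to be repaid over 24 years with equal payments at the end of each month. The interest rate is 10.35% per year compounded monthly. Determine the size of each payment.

$1,883.81

Level ordinary annuity; solve PV = PMT × [(1 − (1+r)^−n)/r] for PMT.
Periodic rate r = 0.1035/12 per month; n is counted in months.
With n = 288: PMT = 200,000 / ([(1 − (1+r)^−n)/r]) = $1,883.81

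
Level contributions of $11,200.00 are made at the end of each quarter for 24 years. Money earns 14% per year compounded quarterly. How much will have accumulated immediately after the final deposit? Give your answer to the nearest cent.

$8,378,083.22

This is an ordinary annuity: 96 deposits of $11,200.00 at the end of each quarter.
Periodic rate r = 0.14/4 per quarter; n is counted in quarters.
FV = PMT × [((1+r)^n − 1)/r] = 11,200 × [(1+r)^96 − 1] / r = $8,378,083.22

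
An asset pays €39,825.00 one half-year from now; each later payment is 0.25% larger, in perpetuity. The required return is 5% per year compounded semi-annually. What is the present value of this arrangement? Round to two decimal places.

Periodic rate r = 0.05/2 per half-year.
Growing perpetuity (Gordon): PV = PMT₁ / (r − g) = 39,825 / (r − 0.0025) = €1,770,000.00.

€1,770,000.00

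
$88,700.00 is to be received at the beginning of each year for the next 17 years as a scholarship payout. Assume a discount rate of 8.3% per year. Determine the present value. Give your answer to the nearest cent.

$858,980.61

This is an annuity due: 17 payments of $88,700.00 at the beginning of each year.
Periodic rate r = 0.083 per year.
PV = PMT × [(1 − (1+r)^−n)/r] × (1+r) = 88,700 × [1 − (1+r)^−17] / r × (1+r) = $858,980.61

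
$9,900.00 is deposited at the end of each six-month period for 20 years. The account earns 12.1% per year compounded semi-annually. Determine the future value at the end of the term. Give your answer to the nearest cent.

This is an ordinary annuity: 40 deposits of $9,900.00 at the end of each six-month period.
Periodic rate r = 0.121/2 per half-year; n is counted in half-years.
FV = PMT × [((1+r)^n − 1)/r] = 9,900 × [(1+r)^40 − 1] / r = $1,551,531.91

$1,551,531.91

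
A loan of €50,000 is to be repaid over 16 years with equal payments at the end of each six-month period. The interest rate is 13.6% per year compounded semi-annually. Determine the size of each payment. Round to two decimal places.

€3,871.65

Level ordinary annuity; solve PV = PMT × [(1 − (1+r)^−n)/r] for PMT.
Periodic rate r = 0.136/2 per half-year; n is counted in half-years.
With n = 32: PMT = 50,000 / ([(1 − (1+r)^−n)/r]) = €3,871.65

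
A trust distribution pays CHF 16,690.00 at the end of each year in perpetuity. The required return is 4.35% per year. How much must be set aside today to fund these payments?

Periodic rate r = 0.0435 per year.
Level perpetuity: PV = PMT / r = 16,690 / (0.0435) = CHF 383,678.16.

CHF 383,678.16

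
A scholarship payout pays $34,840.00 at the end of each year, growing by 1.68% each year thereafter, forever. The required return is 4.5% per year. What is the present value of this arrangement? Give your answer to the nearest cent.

Periodic rate r = 0.045 per year.
Growing perpetuity (Gordon): PV = PMT₁ / (r − g) = 34,840 / (r − 0.0168) = $1,235,460.99.

$1,235,460.99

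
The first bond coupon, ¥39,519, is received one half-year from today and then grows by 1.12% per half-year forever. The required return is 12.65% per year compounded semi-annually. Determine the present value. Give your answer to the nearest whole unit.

Periodic rate r = 0.1265/2 per half-year.
Growing perpetuity (Gordon): PV = PMT₁ / (r − g) = 39,519 / (r − 0.0112) = ¥759,251.

¥759,251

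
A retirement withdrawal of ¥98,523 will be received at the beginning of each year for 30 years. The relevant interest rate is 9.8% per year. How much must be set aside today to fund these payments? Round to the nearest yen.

This is an annuity due: 30 payments of ¥98,523 at the beginning of each year.
Periodic rate r = 0.098 per year.
PV = PMT × [(1 − (1+r)^−n)/r] × (1+r) = 98,523 × [1 − (1+r)^−30] / r × (1+r) = ¥1,037,049

¥1,037,049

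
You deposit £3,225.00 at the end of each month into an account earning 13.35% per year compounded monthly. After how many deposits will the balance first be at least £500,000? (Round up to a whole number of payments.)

91 payments

Periodic rate r = 0.1335/12 per month; n is counted in months.
Ordinary annuity FV: 500,000 = 3,225 × [((1+r)^n − 1)/r].
(1+r)^n = 1 + 500,000 × r / 3,225, so n = ln(1 + 500,000·r/3,225) / ln(1+r) = 90.60.
Round up to a whole number of payments: n = 91.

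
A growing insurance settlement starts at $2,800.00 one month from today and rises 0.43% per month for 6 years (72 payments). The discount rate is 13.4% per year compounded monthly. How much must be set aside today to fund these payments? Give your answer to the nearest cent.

$158,109.98

Periodic rate r = 0.134/12 per month; n is counted in months.
Growing ordinary annuity: PV = PMT₁ × [1 − ((1+g)/(1+r))^n] / (r − g) = 2,800 × [1 − ((1+0.0043)/(1+r))^72] / (r − 0.0043) = $158,109.98.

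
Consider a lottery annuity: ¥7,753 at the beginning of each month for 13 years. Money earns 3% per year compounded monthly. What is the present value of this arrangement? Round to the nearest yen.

¥1,002,990

This is an annuity due: 156 payments of ¥7,753 at the beginning of each month.
Periodic rate r = 0.03/12 per month; n is counted in months.
PV = PMT × [(1 − (1+r)^−n)/r] × (1+r) = 7,753 × [1 − (1+r)^−156] / r × (1+r) = ¥1,002,990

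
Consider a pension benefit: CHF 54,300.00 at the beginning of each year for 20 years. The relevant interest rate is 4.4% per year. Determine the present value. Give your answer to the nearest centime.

This is an annuity due: 20 payments of CHF 54,300.00 at the beginning of each year.
Periodic rate r = 0.044 per year.
PV = PMT × [(1 − (1+r)^−n)/r] × (1+r) = 54,300 × [1 − (1+r)^−20] / r × (1+r) = CHF 743,841.01

CHF 743,841.01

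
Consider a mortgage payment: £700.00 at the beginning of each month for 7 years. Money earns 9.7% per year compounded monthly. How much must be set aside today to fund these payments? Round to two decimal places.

£42,906.06

This is an annuity due: 84 payments of £700.00 at the beginning of each month.
Periodic rate r = 0.097/12 per month; n is counted in months.
PV = PMT × [(1 − (1+r)^−n)/r] × (1+r) = 700 × [1 − (1+r)^−84] / r × (1+r) = £42,906.06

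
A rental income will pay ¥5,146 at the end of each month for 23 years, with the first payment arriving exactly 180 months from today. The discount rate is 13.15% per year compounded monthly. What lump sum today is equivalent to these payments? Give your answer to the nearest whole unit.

Ordinary annuity of 276 payments, first payment at period 180.
Periodic rate r = 0.1315/12 per month; n is counted in months.
The ordinary-annuity PV formula values the stream one period before the first payment (period 179); discount that back 179 periods:
PV₀ = 5,146 × [1 − (1+r)^−276] / r × (1+r)^−179 = ¥63,456

¥63,456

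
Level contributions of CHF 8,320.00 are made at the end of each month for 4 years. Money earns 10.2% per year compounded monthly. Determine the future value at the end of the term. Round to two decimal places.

CHF 490,602.48

This is an ordinary annuity: 48 deposits of CHF 8,320.00 at the end of each month.
Periodic rate r = 0.102/12 per month; n is counted in months.
FV = PMT × [((1+r)^n − 1)/r] = 8,320 × [(1+r)^48 − 1] / r = CHF 490,602.48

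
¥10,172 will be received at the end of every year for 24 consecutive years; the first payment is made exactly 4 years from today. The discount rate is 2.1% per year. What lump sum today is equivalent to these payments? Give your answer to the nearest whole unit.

¥178,732

Ordinary annuity of 24 payments, first payment at period 4.
Periodic rate r = 0.021 per year.
The ordinary-annuity PV formula values the stream one period before the first payment (period 3); discount that back 3 periods:
PV₀ = 10,172 × [1 − (1+r)^−24] / r × (1+r)^−3 = ¥178,732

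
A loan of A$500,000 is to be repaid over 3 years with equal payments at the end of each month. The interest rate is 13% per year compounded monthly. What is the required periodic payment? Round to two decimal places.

Level ordinary annuity; solve PV = PMT × [(1 − (1+r)^−n)/r] for PMT.
Periodic rate r = 0.13/12 per month; n is counted in months.
With n = 36: PMT = 500,000 / ([(1 − (1+r)^−n)/r]) = A$16,846.98

A$16,846.98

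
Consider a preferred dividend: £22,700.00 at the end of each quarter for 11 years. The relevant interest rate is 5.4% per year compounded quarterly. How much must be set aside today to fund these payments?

£749,414.86

This is an ordinary annuity: 44 payments of £22,700.00 at the end of each quarter.
Periodic rate r = 0.054/4 per quarter; n is counted in quarters.
PV = PMT × [(1 − (1+r)^−n)/r] = 22,700 × [1 − (1+r)^−44] / r = £749,414.86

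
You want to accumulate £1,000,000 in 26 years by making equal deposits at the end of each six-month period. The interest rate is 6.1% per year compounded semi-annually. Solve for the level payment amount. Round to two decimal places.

Level ordinary annuity; solve FV = PMT × [((1+r)^n − 1)/r] for PMT.
Periodic rate r = 0.061/2 per half-year; n is counted in half-years.
With n = 52: PMT = 1,000,000 / ([((1+r)^n − 1)/r]) = £8,090.72

£8,090.72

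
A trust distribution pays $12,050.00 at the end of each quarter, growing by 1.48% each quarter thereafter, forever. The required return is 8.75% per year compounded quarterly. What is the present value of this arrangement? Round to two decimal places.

Periodic rate r = 0.0875/4 per quarter.
Growing perpetuity (Gordon): PV = PMT₁ / (r − g) = 12,050 / (r − 0.0148) = $1,703,180.21.

$1,703,180.21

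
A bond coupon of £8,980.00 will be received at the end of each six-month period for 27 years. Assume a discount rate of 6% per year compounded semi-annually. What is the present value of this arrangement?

£238,667.39

This is an ordinary annuity: 54 payments of £8,980.00 at the end of each six-month period.
Periodic rate r = 0.06/2 per half-year; n is counted in half-years.
PV = PMT × [(1 − (1+r)^−n)/r] = 8,980 × [1 − (1+r)^−54] / r = £238,667.39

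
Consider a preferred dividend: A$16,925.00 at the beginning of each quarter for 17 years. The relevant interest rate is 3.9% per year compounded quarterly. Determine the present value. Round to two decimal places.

A$846,682.40

This is an annuity due: 68 payments of A$16,925.00 at the beginning of each quarter.
Periodic rate r = 0.039/4 per quarter; n is counted in quarters.
PV = PMT × [(1 − (1+r)^−n)/r] × (1+r) = 16,925 × [1 − (1+r)^−68] / r × (1+r) = A$846,682.40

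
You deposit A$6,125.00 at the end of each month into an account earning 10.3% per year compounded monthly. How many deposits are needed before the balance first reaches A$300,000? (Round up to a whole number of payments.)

Periodic rate r = 0.103/12 per month; n is counted in months.
Ordinary annuity FV: 300,000 = 6,125 × [((1+r)^n − 1)/r].
(1+r)^n = 1 + 300,000 × r / 6,125, so n = ln(1 + 300,000·r/6,125) / ln(1+r) = 41.06.
Round up to a whole number of payments: n = 42.

42 payments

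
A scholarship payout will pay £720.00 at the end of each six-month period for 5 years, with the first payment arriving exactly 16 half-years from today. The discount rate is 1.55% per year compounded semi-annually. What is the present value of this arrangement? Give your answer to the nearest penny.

£6,147.62

Ordinary annuity of 10 payments, first payment at period 16.
Periodic rate r = 0.0155/2 per half-year; n is counted in half-years.
The ordinary-annuity PV formula values the stream one period before the first payment (period 15); discount that back 15 periods:
PV₀ = 720 × [1 − (1+r)^−10] / r × (1+r)^−15 = £6,147.62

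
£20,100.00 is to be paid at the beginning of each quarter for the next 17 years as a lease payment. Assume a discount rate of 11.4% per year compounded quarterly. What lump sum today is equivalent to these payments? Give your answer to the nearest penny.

This is an annuity due: 68 payments of £20,100.00 at the beginning of each quarter.
Periodic rate r = 0.114/4 per quarter; n is counted in quarters.
PV = PMT × [(1 − (1+r)^−n)/r] × (1+r) = 20,100 × [1 − (1+r)^−68] / r × (1+r) = £618,047.43

£618,047.43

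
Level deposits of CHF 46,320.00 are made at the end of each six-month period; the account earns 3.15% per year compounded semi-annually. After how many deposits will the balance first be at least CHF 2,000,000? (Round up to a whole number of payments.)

34 payments

Periodic rate r = 0.0315/2 per half-year; n is counted in half-years.
Ordinary annuity FV: 2,000,000 = 46,320 × [((1+r)^n − 1)/r].
(1+r)^n = 1 + 2,000,000 × r / 46,320, so n = ln(1 + 2,000,000·r/46,320) / ln(1+r) = 33.20.
Round up to a whole number of payments: n = 34.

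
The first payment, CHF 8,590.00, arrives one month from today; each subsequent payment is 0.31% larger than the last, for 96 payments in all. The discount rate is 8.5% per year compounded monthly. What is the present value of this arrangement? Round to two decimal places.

Periodic rate r = 0.085/12 per month; n is counted in months.
Growing ordinary annuity: PV = PMT₁ × [1 − ((1+g)/(1+r))^n] / (r − g) = 8,590 × [1 − ((1+0.0031)/(1+r))^96] / (r − 0.0031) = CHF 682,431.34.

CHF 682,431.34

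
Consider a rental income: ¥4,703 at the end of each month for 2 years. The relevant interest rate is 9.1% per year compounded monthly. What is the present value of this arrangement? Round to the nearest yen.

This is an ordinary annuity: 24 payments of ¥4,703 at the end of each month.
Periodic rate r = 0.091/12 per month; n is counted in months.
PV = PMT × [(1 − (1+r)^−n)/r] = 4,703 × [1 − (1+r)^−24] / r = ¥102,841

¥102,841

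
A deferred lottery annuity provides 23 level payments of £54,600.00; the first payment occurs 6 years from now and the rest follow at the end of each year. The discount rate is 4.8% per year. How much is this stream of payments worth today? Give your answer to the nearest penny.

£593,717.56

Ordinary annuity of 23 payments, first payment at period 6.
Periodic rate r = 0.048 per year.
The ordinary-annuity PV formula values the stream one period before the first payment (period 5); discount that back 5 periods:
PV₀ = 54,600 × [1 − (1+r)^−23] / r × (1+r)^−5 = £593,717.56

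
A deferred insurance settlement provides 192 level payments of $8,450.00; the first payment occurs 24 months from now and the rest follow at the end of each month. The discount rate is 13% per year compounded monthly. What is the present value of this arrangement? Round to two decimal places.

Ordinary annuity of 192 payments, first payment at period 24.
Periodic rate r = 0.13/12 per month; n is counted in months.
The ordinary-annuity PV formula values the stream one period before the first payment (period 23); discount that back 23 periods:
PV₀ = 8,450 × [1 − (1+r)^−192] / r × (1+r)^−23 = $531,874.93

$531,874.93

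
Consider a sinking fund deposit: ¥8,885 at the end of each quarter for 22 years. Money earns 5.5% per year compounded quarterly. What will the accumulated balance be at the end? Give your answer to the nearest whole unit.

¥1,502,990

This is an ordinary annuity: 88 deposits of ¥8,885 at the end of each quarter.
Periodic rate r = 0.055/4 per quarter; n is counted in quarters.
FV = PMT × [((1+r)^n − 1)/r] = 8,885 × [(1+r)^88 − 1] / r = ¥1,502,990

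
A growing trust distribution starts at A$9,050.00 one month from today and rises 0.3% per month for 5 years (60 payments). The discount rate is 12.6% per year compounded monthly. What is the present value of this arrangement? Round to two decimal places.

Periodic rate r = 0.126/12 per month; n is counted in months.
Growing ordinary annuity: PV = PMT₁ × [1 − ((1+g)/(1+r))^n] / (r − g) = 9,050 × [1 − ((1+0.003)/(1+r))^60] / (r − 0.003) = A$434,938.72.

A$434,938.72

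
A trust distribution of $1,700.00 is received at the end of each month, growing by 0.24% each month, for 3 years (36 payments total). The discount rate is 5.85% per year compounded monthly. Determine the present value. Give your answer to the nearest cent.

$58,349.84

Periodic rate r = 0.0585/12 per month; n is counted in months.
Growing ordinary annuity: PV = PMT₁ × [1 − ((1+g)/(1+r))^n] / (r − g) = 1,700 × [1 − ((1+0.0024)/(1+r))^36] / (r − 0.0024) = $58,349.84.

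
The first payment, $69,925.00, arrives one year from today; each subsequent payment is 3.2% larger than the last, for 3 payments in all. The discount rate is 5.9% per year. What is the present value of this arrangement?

Periodic rate r = 0.059 per year.
Growing ordinary annuity: PV = PMT₁ × [1 − ((1+g)/(1+r))^n] / (r − g) = 69,925 × [1 − ((1+0.032)/(1+r))^3] / (r − 0.032) = $193,080.34.

$193,080.34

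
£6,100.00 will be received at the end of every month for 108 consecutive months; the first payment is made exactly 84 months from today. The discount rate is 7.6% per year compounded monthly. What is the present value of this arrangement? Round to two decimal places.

Ordinary annuity of 108 payments, first payment at period 84.
Periodic rate r = 0.076/12 per month; n is counted in months.
The ordinary-annuity PV formula values the stream one period before the first payment (period 83); discount that back 83 periods:
PV₀ = 6,100 × [1 − (1+r)^−108] / r × (1+r)^−83 = £281,921.26

£281,921.26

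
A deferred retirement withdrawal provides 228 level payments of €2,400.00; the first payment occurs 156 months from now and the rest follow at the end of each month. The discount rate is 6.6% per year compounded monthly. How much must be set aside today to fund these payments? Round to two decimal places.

€133,081.08

Ordinary annuity of 228 payments, first payment at period 156.
Periodic rate r = 0.066/12 per month; n is counted in months.
The ordinary-annuity PV formula values the stream one period before the first payment (period 155); discount that back 155 periods:
PV₀ = 2,400 × [1 − (1+r)^−228] / r × (1+r)^−155 = €133,081.08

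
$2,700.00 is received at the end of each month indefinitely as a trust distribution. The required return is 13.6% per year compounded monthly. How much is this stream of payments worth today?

$238,235.29

Periodic rate r = 0.136/12 per month.
Level perpetuity: PV = PMT / r = 2,700 / (0.136/12) = $238,235.29.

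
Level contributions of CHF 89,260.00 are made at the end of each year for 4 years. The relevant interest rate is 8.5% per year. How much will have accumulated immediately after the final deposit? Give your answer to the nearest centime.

This is an ordinary annuity: 4 deposits of CHF 89,260.00 at the end of each year.
Periodic rate r = 0.085 per year.
FV = PMT × [((1+r)^n − 1)/r] = 89,260 × [(1+r)^4 − 1] / r = CHF 405,197.03

CHF 405,197.03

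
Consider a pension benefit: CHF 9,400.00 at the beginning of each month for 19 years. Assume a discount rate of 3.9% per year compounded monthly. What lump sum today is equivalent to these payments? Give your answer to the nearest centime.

This is an annuity due: 228 payments of CHF 9,400.00 at the beginning of each month.
Periodic rate r = 0.039/12 per month; n is counted in months.
PV = PMT × [(1 − (1+r)^−n)/r] × (1+r) = 9,400 × [1 − (1+r)^−228] / r × (1+r) = CHF 1,516,983.55

CHF 1,516,983.55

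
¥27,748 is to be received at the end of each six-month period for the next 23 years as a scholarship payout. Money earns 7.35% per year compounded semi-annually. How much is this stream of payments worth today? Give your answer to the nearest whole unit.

This is an ordinary annuity: 46 payments of ¥27,748 at the end of each six-month period.
Periodic rate r = 0.0735/2 per half-year; n is counted in half-years.
PV = PMT × [(1 − (1+r)^−n)/r] = 27,748 × [1 − (1+r)^−46] / r = ¥611,509

¥611,509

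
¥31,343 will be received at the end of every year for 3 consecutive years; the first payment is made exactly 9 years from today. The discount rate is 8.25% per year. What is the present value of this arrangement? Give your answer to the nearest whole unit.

¥42,647

Ordinary annuity of 3 payments, first payment at period 9.
Periodic rate r = 0.0825 per year.
The ordinary-annuity PV formula values the stream one period before the first payment (period 8); discount that back 8 periods:
PV₀ = 31,343 × [1 − (1+r)^−3] / r × (1+r)^−8 = ¥42,647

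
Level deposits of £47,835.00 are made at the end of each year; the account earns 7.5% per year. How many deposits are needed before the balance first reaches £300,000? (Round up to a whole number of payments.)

6 payments

Periodic rate r = 0.075 per year.
Ordinary annuity FV: 300,000 = 47,835 × [((1+r)^n − 1)/r].
(1+r)^n = 1 + 300,000 × r / 47,835, so n = ln(1 + 300,000·r/47,835) / ln(1+r) = 5.33.
Round up to a whole number of payments: n = 6.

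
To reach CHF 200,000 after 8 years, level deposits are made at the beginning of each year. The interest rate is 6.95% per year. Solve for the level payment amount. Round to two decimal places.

CHF 18,259.64

Level annuity due; solve FV = PMT × [((1+r)^n − 1)/r] × (1+r) for PMT.
Periodic rate r = 0.0695 per year.
With n = 8: PMT = 200,000 / ([((1+r)^n − 1)/r] × (1+r)) = CHF 18,259.64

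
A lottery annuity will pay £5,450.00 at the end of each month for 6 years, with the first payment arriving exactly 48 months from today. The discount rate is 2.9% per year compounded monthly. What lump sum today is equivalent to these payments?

Ordinary annuity of 72 payments, first payment at period 48.
Periodic rate r = 0.029/12 per month; n is counted in months.
The ordinary-annuity PV formula values the stream one period before the first payment (period 47); discount that back 47 periods:
PV₀ = 5,450 × [1 − (1+r)^−72] / r × (1+r)^−47 = £321,176.69

£321,176.69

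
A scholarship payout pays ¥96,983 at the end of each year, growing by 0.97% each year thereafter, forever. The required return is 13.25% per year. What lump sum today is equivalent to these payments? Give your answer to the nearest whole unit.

¥789,764

Periodic rate r = 0.1325 per year.
Growing perpetuity (Gordon): PV = PMT₁ / (r − g) = 96,983 / (r − 0.0097) = ¥789,764.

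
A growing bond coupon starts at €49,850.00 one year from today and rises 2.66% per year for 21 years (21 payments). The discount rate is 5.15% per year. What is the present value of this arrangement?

€791,695.71

Periodic rate r = 0.0515 per year.
Growing ordinary annuity: PV = PMT₁ × [1 − ((1+g)/(1+r))^n] / (r − g) = 49,850 × [1 − ((1+0.0266)/(1+r))^21] / (r − 0.0266) = €791,695.71.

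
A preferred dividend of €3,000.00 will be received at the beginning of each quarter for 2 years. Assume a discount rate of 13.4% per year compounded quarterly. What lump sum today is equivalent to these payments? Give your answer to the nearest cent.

€21,446.76

This is an annuity due: 8 payments of €3,000.00 at the beginning of each quarter.
Periodic rate r = 0.134/4 per quarter; n is counted in quarters.
PV = PMT × [(1 − (1+r)^−n)/r] × (1+r) = 3,000 × [1 − (1+r)^−8] / r × (1+r) = €21,446.76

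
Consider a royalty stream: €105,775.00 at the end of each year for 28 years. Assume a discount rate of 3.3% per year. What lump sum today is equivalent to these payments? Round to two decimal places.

€1,913,905.08

This is an ordinary annuity: 28 payments of €105,775.00 at the end of each year.
Periodic rate r = 0.033 per year.
PV = PMT × [(1 − (1+r)^−n)/r] = 105,775 × [1 − (1+r)^−28] / r = €1,913,905.08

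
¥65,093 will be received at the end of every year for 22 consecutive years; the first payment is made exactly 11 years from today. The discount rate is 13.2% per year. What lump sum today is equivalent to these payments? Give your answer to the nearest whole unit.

Ordinary annuity of 22 payments, first payment at period 11.
Periodic rate r = 0.132 per year.
The ordinary-annuity PV formula values the stream one period before the first payment (period 10); discount that back 10 periods:
PV₀ = 65,093 × [1 − (1+r)^−22] / r × (1+r)^−10 = ¥133,394

¥133,394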